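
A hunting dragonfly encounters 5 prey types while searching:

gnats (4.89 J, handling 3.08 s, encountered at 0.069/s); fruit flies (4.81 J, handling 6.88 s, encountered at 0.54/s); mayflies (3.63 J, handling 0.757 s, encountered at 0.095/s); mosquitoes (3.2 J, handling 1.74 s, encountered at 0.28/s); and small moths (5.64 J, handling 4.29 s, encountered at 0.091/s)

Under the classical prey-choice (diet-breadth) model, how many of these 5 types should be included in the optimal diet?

Rank by E/h (J/s): mayflies 4.8, mosquitoes 1.84, gnats 1.59, small moths 1.31, fruit flies 0.699. Include each in turn until the next type's E/h falls below the running intake rate.
Rate on top 1: 0.3217. mosquitoes: 1.84 > 0.3217 → include.
Rate on top 2: 0.7959. gnats: 1.59 > 0.7959 → include.
Rate on top 3: 0.8908. small moths: 1.31 > 0.8908 → include.
Rate on top 4: 0.9674. fruit flies: 0.699 < 0.9674 → exclude; stop.
Optimal diet: mayflies, mosquitoes, gnats, small moths — 4 of 5 types.

4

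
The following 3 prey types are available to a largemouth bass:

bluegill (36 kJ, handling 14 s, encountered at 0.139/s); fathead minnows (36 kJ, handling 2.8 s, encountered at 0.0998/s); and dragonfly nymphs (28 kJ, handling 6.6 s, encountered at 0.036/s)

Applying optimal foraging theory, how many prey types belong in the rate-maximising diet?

E/h in descending order: fathead minnows 12.9, dragonfly nymphs 4.24, bluegill 2.57 kJ/s. The optimal diet is the largest prefix of this list for which every included type satisfies E_i/h_i > R on the types above it.
Rate on top 1: 2.808. dragonfly nymphs: 4.24 > 2.808 → include.
Rate on top 2: 3.033. bluegill: 2.57 < 3.033 → exclude; stop.
Optimal diet: fathead minnows, dragonfly nymphs — 2 of 3 types.

2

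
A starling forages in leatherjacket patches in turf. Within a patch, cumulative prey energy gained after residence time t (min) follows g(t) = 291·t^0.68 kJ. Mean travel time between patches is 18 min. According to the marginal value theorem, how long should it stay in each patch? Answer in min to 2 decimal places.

38.25 min

By the marginal value theorem, leave when the instantaneous gain rate g'(t) equals the habitat-wide average g(t)/(T + t).
g'(t) = 0.68·291·t^-0.32. Setting 0.68·291·t^-0.32 = 291·t^0.68/(18+t) gives 0.68(18+t) = t, so 0.32·t = 0.68×18.
t* = 0.68×18/0.32 = 38.25 min.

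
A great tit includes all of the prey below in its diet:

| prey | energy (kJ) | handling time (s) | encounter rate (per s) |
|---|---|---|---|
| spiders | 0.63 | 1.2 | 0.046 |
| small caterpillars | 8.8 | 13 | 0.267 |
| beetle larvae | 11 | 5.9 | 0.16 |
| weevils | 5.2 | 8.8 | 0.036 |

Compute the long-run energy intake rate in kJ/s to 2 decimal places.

Energy encountered per unit search time: 0.046×0.63 + 0.267×8.8 + 0.16×11 + 0.036×5.2 = 4.326 kJ/s.
Handling time per unit search time: 0.046×1.2 + 0.267×13 + 0.16×5.9 + 0.036×8.8 = 4.787.
Rate = 4.326/(1 + 4.787) = 0.7475 kJ/s.

0.75 kJ/s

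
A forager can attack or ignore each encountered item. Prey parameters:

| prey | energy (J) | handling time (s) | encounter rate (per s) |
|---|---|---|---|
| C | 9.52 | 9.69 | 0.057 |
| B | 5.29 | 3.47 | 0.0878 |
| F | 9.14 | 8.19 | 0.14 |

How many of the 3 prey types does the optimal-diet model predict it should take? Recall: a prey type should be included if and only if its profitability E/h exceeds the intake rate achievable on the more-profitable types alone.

3

Profitabilities (E/h, J/s): B 1.52, F 1.12, C 0.982. Add prey in this order while the next type's profitability exceeds the intake rate on those already taken.
Rate on top 1: 0.356. F: 1.12 > 0.356 → include.
Rate on top 2: 0.7115. C: 0.982 > 0.7115 → include.
Optimal diet: B, F, C — 3 of 3 types.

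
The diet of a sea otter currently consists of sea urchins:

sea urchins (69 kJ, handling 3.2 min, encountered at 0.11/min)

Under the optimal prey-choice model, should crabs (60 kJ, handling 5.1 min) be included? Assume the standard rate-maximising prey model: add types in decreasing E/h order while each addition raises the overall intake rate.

Intake rate on the current diet: R = (0.11×69) / (1 + 0.11×3.2) = 7.59/1.352 = 5.614 kJ/min.
Profitability of crabs: 60/5.1 = 11.76 kJ/min.
Since 11.76 > R, including crabs increases the long-run rate.

Yes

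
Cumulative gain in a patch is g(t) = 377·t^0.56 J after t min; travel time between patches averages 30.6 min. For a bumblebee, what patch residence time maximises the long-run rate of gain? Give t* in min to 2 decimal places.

38.95 min

Optimal t* satisfies g'(t*) = g(t*)/(T + t*).
g'(t) = 0.56·377·t^-0.44. Setting 0.56·377·t^-0.44 = 377·t^0.56/(30.6+t) gives 0.56(30.6+t) = t, so 0.44·t = 0.56×30.6.
t* = 0.56×30.6/0.44 = 38.95 min.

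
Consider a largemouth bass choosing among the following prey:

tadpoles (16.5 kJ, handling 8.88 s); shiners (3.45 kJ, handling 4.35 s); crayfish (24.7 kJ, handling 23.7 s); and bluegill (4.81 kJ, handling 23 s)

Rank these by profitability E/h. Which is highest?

Profitability E/h (kJ/s): tadpoles = 16.5/8.88 = 1.86, shiners = 3.45/4.35 = 0.793, crayfish = 24.7/23.7 = 1.04, bluegill = 4.81/23 = 0.209.
Ranked: tadpoles > crayfish > shiners > bluegill.

tadpoles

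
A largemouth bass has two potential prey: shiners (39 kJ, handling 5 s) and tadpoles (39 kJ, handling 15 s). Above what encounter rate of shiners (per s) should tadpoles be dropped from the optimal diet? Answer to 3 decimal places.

0.100 per s

At the threshold, the rate on shiners alone equals the profitability of tadpoles: λ·39/(1 + λ·5) = 39/15 = 2.6.
Rearranging, λ(39 − 2.6×5) = 2.6, so λ = 2.6/26 = 0.1 per s.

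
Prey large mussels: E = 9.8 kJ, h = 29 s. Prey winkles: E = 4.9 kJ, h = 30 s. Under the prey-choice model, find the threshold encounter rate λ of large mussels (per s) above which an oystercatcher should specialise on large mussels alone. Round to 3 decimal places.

Drop winkles once their profitability E₂/h₂ falls below the rate achievable on large mussels alone: E₂/h₂ = λE₁/(1 + λh₁).
Solve for λ: λE₁h₂ = E₂(1 + λh₁) → λ(E₁h₂ − E₂h₁) = E₂ → λ = E₂/(E₁h₂ − E₂h₁).
λ = 4.9/(9.8×30 − 4.9×29) = 4.9/151.9 = 0.03226 per s.

0.032 per s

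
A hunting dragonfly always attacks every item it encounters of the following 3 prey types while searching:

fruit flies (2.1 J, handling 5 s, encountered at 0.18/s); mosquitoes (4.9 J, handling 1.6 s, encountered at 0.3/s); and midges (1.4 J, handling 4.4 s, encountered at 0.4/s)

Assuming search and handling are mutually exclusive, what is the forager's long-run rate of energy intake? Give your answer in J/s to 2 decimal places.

0.58 J/s

R = (0.18×2.1 + 0.3×4.9 + 0.4×1.4) / (1 + 0.18×5 + 0.3×1.6 + 0.4×4.4) = 2.408/4.14 = 0.5816 J/s.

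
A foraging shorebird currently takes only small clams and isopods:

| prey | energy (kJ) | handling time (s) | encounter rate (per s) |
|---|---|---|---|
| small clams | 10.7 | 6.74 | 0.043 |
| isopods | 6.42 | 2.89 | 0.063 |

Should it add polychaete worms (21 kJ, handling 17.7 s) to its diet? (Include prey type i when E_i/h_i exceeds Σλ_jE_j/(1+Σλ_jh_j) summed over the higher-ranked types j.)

Current rate: (0.043×10.7 + 0.063×6.42)/(1 + 0.043×6.74 + 0.063×2.89) = 0.5874 kJ/s.
Profitability of polychaete worms: 21/17.7 = 1.186 kJ/s.
1.186 > 0.5874, so adding polychaete worms raises the average — include it.

Yes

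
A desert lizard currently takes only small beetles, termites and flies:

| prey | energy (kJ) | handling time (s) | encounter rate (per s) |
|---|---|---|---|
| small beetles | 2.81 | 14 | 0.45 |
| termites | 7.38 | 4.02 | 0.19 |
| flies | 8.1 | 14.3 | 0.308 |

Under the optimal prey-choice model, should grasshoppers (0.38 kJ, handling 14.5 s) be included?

Intake rate on the current diet: R = (0.45×2.81 + 0.19×7.38 + 0.308×8.1) / (1 + 0.45×14 + 0.19×4.02 + 0.308×14.3) = 5.161/12.47 = 0.414 kJ/s.
Profitability of grasshoppers: 0.38/14.5 = 0.02621 kJ/s.
Since 0.02621 < R, time spent handling grasshoppers is better spent searching.

No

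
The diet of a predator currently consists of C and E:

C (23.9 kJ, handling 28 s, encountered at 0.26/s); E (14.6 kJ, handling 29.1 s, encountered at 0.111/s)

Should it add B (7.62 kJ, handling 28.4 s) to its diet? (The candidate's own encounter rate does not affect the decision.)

Intake rate on the current diet: R = (0.26×23.9 + 0.111×14.6) / (1 + 0.26×28 + 0.111×29.1) = 7.835/11.51 = 0.6807 kJ/s.
B: E/h = 7.62/28.4 = 0.2683 kJ/s.
0.2683 < 0.6807, so adding B would lower the average — exclude it.

No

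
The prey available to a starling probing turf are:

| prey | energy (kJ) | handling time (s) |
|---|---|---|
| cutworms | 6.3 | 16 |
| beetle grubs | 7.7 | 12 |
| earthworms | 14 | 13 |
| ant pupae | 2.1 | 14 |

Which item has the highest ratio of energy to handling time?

earthworms

In descending order of E/h:
earthworms: 14/13 = 1.08 kJ/s
beetle grubs: 7.7/12 = 0.642 kJ/s
cutworms: 6.3/16 = 0.394 kJ/s
ant pupae: 2.1/14 = 0.15 kJ/s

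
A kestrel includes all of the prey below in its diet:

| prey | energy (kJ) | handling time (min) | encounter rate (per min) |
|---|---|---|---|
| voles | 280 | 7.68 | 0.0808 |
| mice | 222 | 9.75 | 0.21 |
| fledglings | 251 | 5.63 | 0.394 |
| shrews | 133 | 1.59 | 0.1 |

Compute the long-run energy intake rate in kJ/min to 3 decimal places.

Energy encountered per unit search time: 0.0808×280 + 0.21×222 + 0.394×251 + 0.1×133 = 181.4 kJ/min.
Handling time per unit search time: 0.0808×7.68 + 0.21×9.75 + 0.394×5.63 + 0.1×1.59 = 5.045.
Rate = 181.4/(1 + 5.045) = 30.01 kJ/min.

30.013 kJ/min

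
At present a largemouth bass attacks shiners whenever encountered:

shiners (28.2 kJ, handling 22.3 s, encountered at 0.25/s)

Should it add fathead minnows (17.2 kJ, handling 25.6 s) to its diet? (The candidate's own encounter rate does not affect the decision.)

No

Current rate: (0.25×28.2)/(1 + 0.25×22.3) = 1.072 kJ/s.
fathead minnows: E/h = 17.2/25.6 = 0.6719 kJ/s.
Since 0.6719 < R, time spent handling fathead minnows is better spent searching.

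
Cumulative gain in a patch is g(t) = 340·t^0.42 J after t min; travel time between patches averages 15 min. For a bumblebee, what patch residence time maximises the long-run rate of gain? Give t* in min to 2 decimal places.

10.86 min

By the marginal value theorem, leave when the instantaneous gain rate g'(t) equals the habitat-wide average g(t)/(T + t).
g'(t) = 0.42·340·t^-0.58. Setting 0.42·340·t^-0.58 = 340·t^0.42/(15+t) gives 0.42(15+t) = t, so 0.58·t = 0.42×15.
t* = 0.42×15/0.58 = 10.86 min.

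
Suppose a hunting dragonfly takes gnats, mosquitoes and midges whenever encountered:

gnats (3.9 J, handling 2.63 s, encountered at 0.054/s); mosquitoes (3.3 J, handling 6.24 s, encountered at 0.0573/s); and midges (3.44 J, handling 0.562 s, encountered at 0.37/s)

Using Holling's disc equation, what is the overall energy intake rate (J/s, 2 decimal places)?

0.98 J/s

R = (0.054×3.9 + 0.0573×3.3 + 0.37×3.44) / (1 + 0.054×2.63 + 0.0573×6.24 + 0.37×0.562) = 1.672/1.708 = 0.9795 J/s.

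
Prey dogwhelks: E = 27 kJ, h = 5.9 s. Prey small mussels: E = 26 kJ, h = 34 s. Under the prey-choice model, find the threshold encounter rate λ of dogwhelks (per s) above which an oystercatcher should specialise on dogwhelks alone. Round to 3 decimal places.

0.034 per s

The zero-one rule: include small mussels iff E₂/h₂ > λE₁/(1+λh₁). Equality gives the switch point.
λE₁h₂ = E₂ + λE₂h₁ ⇒ λ = E₂/(E₁h₂ − E₂h₁) = 26/(918 − 153.4) = 0.034 per s.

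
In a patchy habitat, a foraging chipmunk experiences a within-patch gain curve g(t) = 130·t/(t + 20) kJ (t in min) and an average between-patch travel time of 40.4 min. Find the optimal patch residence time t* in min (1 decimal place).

28.4 min

Optimal t* satisfies g'(t*) = g(t*)/(T + t*).
g'(t) = 130·20/(t + 20)². Setting 130·20/(t+20)² = 130t/[(t+20)(40.4+t)] gives 20(40.4+t) = t(t+20), so t² = 20×40.4 = 808.
t* = √808 = 28.43 min.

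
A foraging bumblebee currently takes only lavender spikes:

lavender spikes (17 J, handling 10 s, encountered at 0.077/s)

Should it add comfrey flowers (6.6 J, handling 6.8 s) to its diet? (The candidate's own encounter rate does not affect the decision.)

On lavender spikes alone, R = ΣλE/(1+Σλh) = 1.309/1.77 = 0.7395 J/s.
Profitability of comfrey flowers: 6.6/6.8 = 0.9706 J/s.
0.9706 > 0.7395, so adding comfrey flowers raises the average — include it.

Yes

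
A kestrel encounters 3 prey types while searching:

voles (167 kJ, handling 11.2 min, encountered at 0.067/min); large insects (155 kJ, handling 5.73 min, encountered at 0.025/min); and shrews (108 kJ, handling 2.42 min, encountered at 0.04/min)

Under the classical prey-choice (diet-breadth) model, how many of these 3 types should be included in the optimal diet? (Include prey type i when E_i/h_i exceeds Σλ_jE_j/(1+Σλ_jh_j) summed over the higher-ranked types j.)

3

E/h in descending order: shrews 44.6, large insects 27.1, voles 14.9 kJ/min. The optimal diet is the largest prefix of this list for which every included type satisfies E_i/h_i > R on the types above it.
Rate on top 1: 3.939. large insects: 27.1 > 3.939 → include.
Rate on top 2: 6.609. voles: 14.9 > 6.609 → include.
Optimal diet: shrews, large insects, voles — 3 of 3 types.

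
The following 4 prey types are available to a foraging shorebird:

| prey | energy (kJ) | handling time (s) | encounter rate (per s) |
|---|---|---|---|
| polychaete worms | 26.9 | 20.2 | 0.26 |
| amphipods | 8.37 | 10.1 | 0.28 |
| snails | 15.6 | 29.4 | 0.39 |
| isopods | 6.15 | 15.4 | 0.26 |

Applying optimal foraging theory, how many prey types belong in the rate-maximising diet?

1

E/h in descending order: polychaete worms 1.33, amphipods 0.829, snails 0.531, isopods 0.399 kJ/s. The optimal diet is the largest prefix of this list for which every included type satisfies E_i/h_i > R on the types above it.
Rate on top 1: 1.119. amphipods: 0.829 < 1.119 → exclude; stop.
Optimal diet: polychaete worms — 1 of 4 types.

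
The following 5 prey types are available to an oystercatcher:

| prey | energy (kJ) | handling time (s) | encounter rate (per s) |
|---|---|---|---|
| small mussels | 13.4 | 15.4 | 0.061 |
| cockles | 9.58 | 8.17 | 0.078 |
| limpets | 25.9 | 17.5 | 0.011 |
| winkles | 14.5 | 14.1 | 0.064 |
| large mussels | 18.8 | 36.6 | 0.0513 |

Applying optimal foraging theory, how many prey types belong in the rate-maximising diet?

4

E/h in descending order: limpets 1.48, cockles 1.17, winkles 1.03, small mussels 0.87, large mussels 0.514 kJ/s. The optimal diet is the largest prefix of this list for which every included type satisfies E_i/h_i > R on the types above it.
Rate on top 1: 0.2389. cockles: 1.17 > 0.2389 → include.
Rate on top 2: 0.5641. winkles: 1.03 > 0.5641 → include.
Rate on top 3: 0.7174. small mussels: 0.87 > 0.7174 → include.
Rate on top 4: 0.7565. large mussels: 0.514 < 0.7565 → exclude; stop.
Optimal diet: limpets, cockles, winkles, small mussels — 4 of 5 types.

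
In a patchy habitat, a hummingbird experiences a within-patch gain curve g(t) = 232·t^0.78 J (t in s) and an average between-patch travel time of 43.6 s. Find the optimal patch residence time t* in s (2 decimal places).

154.58 s

Optimal t* satisfies g'(t*) = g(t*)/(T + t*).
g'(t) = 0.78·232·t^-0.22. Setting 0.78·232·t^-0.22 = 232·t^0.78/(43.6+t) gives 0.78(43.6+t) = t, so 0.22·t = 0.78×43.6.
t* = 0.78×43.6/0.22 = 154.6 s.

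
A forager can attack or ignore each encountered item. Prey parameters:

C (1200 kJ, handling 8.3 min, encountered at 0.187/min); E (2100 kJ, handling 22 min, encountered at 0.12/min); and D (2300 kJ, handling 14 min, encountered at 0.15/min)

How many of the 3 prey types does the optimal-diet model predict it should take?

2

Profitabilities (E/h, kJ/min): D 164, C 145, E 95.5. Add prey in this order while the next type's profitability exceeds the intake rate on those already taken.
Rate on top 1: 111.3. C: 145 > 111.3 → include.
Rate on top 2: 122.4. E: 95.5 < 122.4 → exclude; stop.
Optimal diet: D, C — 2 of 3 types.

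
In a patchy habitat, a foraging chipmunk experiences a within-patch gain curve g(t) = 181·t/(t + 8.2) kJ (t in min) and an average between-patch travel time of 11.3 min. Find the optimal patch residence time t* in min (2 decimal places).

Maximise g(t)/(T+t): set derivative to zero → g'(t)(T+t) = g(t).
g'(t) = 181·8.2/(t + 8.2)². Setting 181·8.2/(t+8.2)² = 181t/[(t+8.2)(11.3+t)] gives 8.2(11.3+t) = t(t+8.2), so t² = 8.2×11.3 = 92.66.
t* = √92.66 = 9.626 min.

9.63 min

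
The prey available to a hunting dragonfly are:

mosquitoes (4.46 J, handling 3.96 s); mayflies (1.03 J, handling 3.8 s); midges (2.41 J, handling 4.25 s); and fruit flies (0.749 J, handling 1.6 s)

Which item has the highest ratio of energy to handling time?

In descending order of E/h:
mosquitoes: 4.46/3.96 = 1.13 J/s
midges: 2.41/4.25 = 0.567 J/s
fruit flies: 0.749/1.6 = 0.468 J/s
mayflies: 1.03/3.8 = 0.271 J/s

mosquitoes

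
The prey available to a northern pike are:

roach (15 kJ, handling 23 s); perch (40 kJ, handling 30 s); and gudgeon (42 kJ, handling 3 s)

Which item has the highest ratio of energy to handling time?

In descending order of E/h:
gudgeon: 42/3 = 14 kJ/s
perch: 40/30 = 1.33 kJ/s
roach: 15/23 = 0.652 kJ/s

gudgeon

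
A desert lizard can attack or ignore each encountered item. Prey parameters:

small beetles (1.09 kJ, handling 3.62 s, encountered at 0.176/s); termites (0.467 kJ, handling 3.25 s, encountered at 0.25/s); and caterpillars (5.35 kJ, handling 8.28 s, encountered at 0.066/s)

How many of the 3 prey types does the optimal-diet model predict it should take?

2

Rank by E/h (kJ/s): caterpillars 0.646, small beetles 0.301, termites 0.144. Include each in turn until the next type's E/h falls below the running intake rate.
Rate on top 1: 0.2283. small beetles: 0.301 > 0.2283 → include.
Rate on top 2: 0.2496. termites: 0.144 < 0.2496 → exclude; stop.
Optimal diet: caterpillars, small beetles — 2 of 3 types.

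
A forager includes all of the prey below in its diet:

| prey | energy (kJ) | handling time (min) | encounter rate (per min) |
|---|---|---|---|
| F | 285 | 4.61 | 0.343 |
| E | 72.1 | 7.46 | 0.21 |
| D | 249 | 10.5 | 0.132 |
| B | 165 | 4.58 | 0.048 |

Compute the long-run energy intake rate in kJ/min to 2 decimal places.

Energy encountered per unit search time: 0.343×285 + 0.21×72.1 + 0.132×249 + 0.048×165 = 153.7 kJ/min.
Handling time per unit search time: 0.343×4.61 + 0.21×7.46 + 0.132×10.5 + 0.048×4.58 = 4.754.
Rate = 153.7/(1 + 4.754) = 26.71 kJ/min.

26.71 kJ/min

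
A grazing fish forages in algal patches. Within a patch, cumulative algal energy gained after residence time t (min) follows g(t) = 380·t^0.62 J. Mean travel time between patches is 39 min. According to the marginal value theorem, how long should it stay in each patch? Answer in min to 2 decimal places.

By the marginal value theorem, leave when the instantaneous gain rate g'(t) equals the habitat-wide average g(t)/(T + t).
g'(t) = 0.62·380·t^-0.38. Setting 0.62·380·t^-0.38 = 380·t^0.62/(39+t) gives 0.62(39+t) = t, so 0.38·t = 0.62×39.
t* = 0.62×39/0.38 = 63.63 min.

63.63 min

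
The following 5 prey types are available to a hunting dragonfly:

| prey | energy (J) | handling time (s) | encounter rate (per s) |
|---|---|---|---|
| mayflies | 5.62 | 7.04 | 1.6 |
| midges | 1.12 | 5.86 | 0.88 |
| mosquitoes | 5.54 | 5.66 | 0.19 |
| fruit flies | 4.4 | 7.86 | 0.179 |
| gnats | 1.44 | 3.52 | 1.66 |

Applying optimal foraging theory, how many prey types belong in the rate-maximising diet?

Profitabilities (E/h, J/s): mosquitoes 0.979, mayflies 0.798, fruit flies 0.56, gnats 0.409, midges 0.191. Add prey in this order while the next type's profitability exceeds the intake rate on those already taken.
Rate on top 1: 0.5072. mayflies: 0.798 > 0.5072 → include.
Rate on top 2: 0.753. fruit flies: 0.56 < 0.753 → exclude; stop.
Optimal diet: mosquitoes, mayflies — 2 of 5 types.

2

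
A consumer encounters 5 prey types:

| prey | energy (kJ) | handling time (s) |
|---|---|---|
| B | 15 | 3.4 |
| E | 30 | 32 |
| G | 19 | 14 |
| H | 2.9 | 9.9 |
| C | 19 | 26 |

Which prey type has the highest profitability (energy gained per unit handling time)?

B

Profitability E/h (kJ/s): B = 15/3.4 = 4.41, E = 30/32 = 0.938, G = 19/14 = 1.36, H = 2.9/9.9 = 0.293, C = 19/26 = 0.731.
Ranked: B > G > E > C > H.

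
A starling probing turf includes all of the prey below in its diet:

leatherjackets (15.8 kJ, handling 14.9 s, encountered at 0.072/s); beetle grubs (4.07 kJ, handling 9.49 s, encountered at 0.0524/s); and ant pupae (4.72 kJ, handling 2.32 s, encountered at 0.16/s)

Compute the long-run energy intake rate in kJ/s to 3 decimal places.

Energy encountered per unit search time: 0.072×15.8 + 0.0524×4.07 + 0.16×4.72 = 2.106 kJ/s.
Handling time per unit search time: 0.072×14.9 + 0.0524×9.49 + 0.16×2.32 = 1.941.
Rate = 2.106/(1 + 1.941) = 0.716 kJ/s.

0.716 kJ/s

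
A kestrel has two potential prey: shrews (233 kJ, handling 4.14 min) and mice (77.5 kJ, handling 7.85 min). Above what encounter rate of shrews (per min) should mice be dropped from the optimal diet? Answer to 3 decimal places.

0.051 per min

At the threshold, the rate on shrews alone equals the profitability of mice: λ·233/(1 + λ·4.14) = 77.5/7.85 = 9.873.
Rearranging, λ(233 − 9.873×4.14) = 9.873, so λ = 9.873/192.1 = 0.05139 per min.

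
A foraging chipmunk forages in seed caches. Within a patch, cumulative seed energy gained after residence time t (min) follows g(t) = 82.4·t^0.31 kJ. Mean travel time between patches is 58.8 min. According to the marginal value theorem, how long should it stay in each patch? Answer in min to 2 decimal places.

Maximise g(t)/(T+t): set derivative to zero → g'(t)(T+t) = g(t).
g'(t) = 0.31·82.4·t^-0.69. Setting 0.31·82.4·t^-0.69 = 82.4·t^0.31/(58.8+t) gives 0.31(58.8+t) = t, so 0.69·t = 0.31×58.8.
t* = 0.31×58.8/0.69 = 26.42 min.

26.42 min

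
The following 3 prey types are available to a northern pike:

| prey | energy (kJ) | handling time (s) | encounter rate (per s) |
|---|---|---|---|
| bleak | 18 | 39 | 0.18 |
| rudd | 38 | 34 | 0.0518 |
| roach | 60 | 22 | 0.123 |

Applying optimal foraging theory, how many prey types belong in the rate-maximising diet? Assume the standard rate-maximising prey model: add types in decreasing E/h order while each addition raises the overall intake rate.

1

Rank by E/h (kJ/s): roach 2.73, rudd 1.12, bleak 0.462. Include each in turn until the next type's E/h falls below the running intake rate.
Rate on top 1: 1.991. rudd: 1.12 < 1.991 → exclude; stop.
Optimal diet: roach — 1 of 3 types.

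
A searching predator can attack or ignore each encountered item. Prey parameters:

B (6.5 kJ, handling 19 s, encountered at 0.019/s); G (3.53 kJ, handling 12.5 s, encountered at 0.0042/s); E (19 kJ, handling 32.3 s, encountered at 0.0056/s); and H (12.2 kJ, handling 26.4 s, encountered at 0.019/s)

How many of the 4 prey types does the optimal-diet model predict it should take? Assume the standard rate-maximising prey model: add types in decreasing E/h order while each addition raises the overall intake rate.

4

Rank by E/h (kJ/s): E 0.588, H 0.462, B 0.342, G 0.282. Include each in turn until the next type's E/h falls below the running intake rate.
Rate on top 1: 0.0901. H: 0.462 > 0.0901 → include.
Rate on top 2: 0.201. B: 0.342 > 0.201 → include.
Rate on top 3: 0.2259. G: 0.282 > 0.2259 → include.
Optimal diet: E, H, B, G — 4 of 4 types.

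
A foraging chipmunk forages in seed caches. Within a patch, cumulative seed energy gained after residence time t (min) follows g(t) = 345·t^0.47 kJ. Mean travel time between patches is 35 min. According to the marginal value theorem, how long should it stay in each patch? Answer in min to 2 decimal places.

31.04 min

Optimal t* satisfies g'(t*) = g(t*)/(T + t*).
g'(t) = 0.47·345·t^-0.53. Setting 0.47·345·t^-0.53 = 345·t^0.47/(35+t) gives 0.47(35+t) = t, so 0.53·t = 0.47×35.
t* = 0.47×35/0.53 = 31.04 min.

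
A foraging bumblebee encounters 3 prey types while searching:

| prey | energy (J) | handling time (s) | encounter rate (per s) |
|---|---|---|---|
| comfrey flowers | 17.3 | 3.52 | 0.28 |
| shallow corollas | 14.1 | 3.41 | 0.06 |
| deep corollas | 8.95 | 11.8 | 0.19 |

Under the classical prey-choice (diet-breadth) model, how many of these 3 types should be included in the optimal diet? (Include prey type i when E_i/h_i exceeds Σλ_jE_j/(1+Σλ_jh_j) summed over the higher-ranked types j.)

Rank by E/h (J/s): comfrey flowers 4.91, shallow corollas 4.13, deep corollas 0.758. Include each in turn until the next type's E/h falls below the running intake rate.
Rate on top 1: 2.44. shallow corollas: 4.13 > 2.44 → include.
Rate on top 2: 2.598. deep corollas: 0.758 < 2.598 → exclude; stop.
Optimal diet: comfrey flowers, shallow corollas — 2 of 3 types.

2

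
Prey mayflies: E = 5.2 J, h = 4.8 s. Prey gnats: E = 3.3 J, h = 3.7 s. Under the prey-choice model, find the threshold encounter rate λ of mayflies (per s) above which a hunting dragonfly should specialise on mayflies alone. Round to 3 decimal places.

At the threshold, the rate on mayflies alone equals the profitability of gnats: λ·5.2/(1 + λ·4.8) = 3.3/3.7 = 0.8919.
Rearranging, λ(5.2 − 0.8919×4.8) = 0.8919, so λ = 0.8919/0.9189 = 0.9706 per s.

0.971 per s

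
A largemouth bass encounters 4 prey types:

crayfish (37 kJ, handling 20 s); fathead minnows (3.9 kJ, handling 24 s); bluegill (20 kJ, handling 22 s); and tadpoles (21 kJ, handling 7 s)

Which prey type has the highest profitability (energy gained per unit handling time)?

tadpoles

In descending order of E/h:
tadpoles: 21/7 = 3 kJ/s
crayfish: 37/20 = 1.85 kJ/s
bluegill: 20/22 = 0.909 kJ/s
fathead minnows: 3.9/24 = 0.163 kJ/s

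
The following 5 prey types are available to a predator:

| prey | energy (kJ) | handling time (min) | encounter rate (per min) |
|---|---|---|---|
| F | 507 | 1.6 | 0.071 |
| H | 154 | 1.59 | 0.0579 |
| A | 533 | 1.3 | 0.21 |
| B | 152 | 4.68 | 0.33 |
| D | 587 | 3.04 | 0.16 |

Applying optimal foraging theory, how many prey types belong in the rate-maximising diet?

E/h in descending order: A 410, F 317, D 193, H 96.9, B 32.5 kJ/min. The optimal diet is the largest prefix of this list for which every included type satisfies E_i/h_i > R on the types above it.
Rate on top 1: 87.93. F: 317 > 87.93 → include.
Rate on top 2: 106.7. D: 193 > 106.7 → include.
Rate on top 3: 129.1. H: 96.9 < 129.1 → exclude; stop.
Optimal diet: A, F, D — 3 of 5 types.

3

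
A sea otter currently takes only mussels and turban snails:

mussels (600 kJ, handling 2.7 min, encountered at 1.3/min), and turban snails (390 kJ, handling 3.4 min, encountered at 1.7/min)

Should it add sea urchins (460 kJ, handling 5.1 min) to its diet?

Intake rate on the current diet: R = (1.3×600 + 1.7×390) / (1 + 1.3×2.7 + 1.7×3.4) = 1443/10.29 = 140.2 kJ/min.
sea urchins: E/h = 460/5.1 = 90.2 kJ/min.
90.2 < 140.2, so adding sea urchins would lower the average — exclude it.

No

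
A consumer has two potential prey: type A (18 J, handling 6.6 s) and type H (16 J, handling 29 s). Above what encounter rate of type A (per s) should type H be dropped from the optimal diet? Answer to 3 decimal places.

Drop type H once their profitability E₂/h₂ falls below the rate achievable on type A alone: E₂/h₂ = λE₁/(1 + λh₁).
Solve for λ: λE₁h₂ = E₂(1 + λh₁) → λ(E₁h₂ − E₂h₁) = E₂ → λ = E₂/(E₁h₂ − E₂h₁).
λ = 16/(18×29 − 16×6.6) = 16/416.4 = 0.03842 per s.

0.038 per s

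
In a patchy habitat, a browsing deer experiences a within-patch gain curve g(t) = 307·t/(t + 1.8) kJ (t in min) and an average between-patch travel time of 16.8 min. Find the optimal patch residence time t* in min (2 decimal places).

5.50 min

Maximise g(t)/(T+t): set derivative to zero → g'(t)(T+t) = g(t).
g'(t) = 307·1.8/(t + 1.8)². Setting 307·1.8/(t+1.8)² = 307t/[(t+1.8)(16.8+t)] gives 1.8(16.8+t) = t(t+1.8), so t² = 1.8×16.8 = 30.24.
t* = √30.24 = 5.499 min.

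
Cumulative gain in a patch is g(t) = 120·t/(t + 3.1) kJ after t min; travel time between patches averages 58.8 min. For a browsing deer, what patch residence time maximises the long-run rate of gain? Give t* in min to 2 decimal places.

Maximise g(t)/(T+t): set derivative to zero → g'(t)(T+t) = g(t).
g'(t) = 120·3.1/(t + 3.1)². Setting 120·3.1/(t+3.1)² = 120t/[(t+3.1)(58.8+t)] gives 3.1(58.8+t) = t(t+3.1), so t² = 3.1×58.8 = 182.3.
t* = √182.3 = 13.5 min.

13.50 min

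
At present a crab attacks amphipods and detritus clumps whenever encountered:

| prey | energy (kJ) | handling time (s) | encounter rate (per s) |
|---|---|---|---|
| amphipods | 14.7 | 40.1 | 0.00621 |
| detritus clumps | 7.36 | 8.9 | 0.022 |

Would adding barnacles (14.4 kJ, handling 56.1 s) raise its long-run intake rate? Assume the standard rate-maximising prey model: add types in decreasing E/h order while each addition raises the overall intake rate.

Yes

Intake rate on the current diet: R = (0.00621×14.7 + 0.022×7.36) / (1 + 0.00621×40.1 + 0.022×8.9) = 0.2532/1.445 = 0.1753 kJ/s.
barnacles: E/h = 14.4/56.1 = 0.2567 kJ/s.
0.2567 > 0.1753, so adding barnacles raises the average — include it.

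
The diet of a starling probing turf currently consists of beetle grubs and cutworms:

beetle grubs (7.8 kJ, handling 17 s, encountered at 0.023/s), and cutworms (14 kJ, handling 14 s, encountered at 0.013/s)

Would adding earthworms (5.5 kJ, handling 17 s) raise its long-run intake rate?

Current rate: (0.023×7.8 + 0.013×14)/(1 + 0.023×17 + 0.013×14) = 0.2298 kJ/s.
Profitability of earthworms: 5.5/17 = 0.3235 kJ/s.
0.3235 > 0.2298, so adding earthworms raises the average — include it.

Yes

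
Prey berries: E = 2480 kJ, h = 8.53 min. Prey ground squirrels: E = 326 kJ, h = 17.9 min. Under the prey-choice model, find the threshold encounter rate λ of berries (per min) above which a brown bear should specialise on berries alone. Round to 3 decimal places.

Drop ground squirrels once their profitability E₂/h₂ falls below the rate achievable on berries alone: E₂/h₂ = λE₁/(1 + λh₁).
Solve for λ: λE₁h₂ = E₂(1 + λh₁) → λ(E₁h₂ − E₂h₁) = E₂ → λ = E₂/(E₁h₂ − E₂h₁).
λ = 326/(2480×17.9 − 326×8.53) = 326/4.161e+04 = 0.007834 per min.

0.008 per min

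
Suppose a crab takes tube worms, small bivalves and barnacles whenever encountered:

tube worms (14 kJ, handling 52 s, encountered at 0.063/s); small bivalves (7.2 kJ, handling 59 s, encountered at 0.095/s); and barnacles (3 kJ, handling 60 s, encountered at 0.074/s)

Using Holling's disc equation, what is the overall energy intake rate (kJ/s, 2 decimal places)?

0.12 kJ/s

R = Σλ_iE_i / (1 + Σλ_ih_i)
Numerator: 0.063×14 + 0.095×7.2 + 0.074×3 = 1.788
Denominator: 1 + 0.063×52 + 0.095×59 + 0.074×60 = 14.32
R = 1.788/14.32 = 0.1249 kJ/s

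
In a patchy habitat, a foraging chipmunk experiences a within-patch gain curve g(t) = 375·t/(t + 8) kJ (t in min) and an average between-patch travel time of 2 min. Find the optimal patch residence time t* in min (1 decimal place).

4.0 min

By the marginal value theorem, leave when the instantaneous gain rate g'(t) equals the habitat-wide average g(t)/(T + t).
g'(t) = 375·8/(t + 8)². Setting 375·8/(t+8)² = 375t/[(t+8)(2+t)] gives 8(2+t) = t(t+8), so t² = 8×2 = 16.
t* = √16 = 4 min.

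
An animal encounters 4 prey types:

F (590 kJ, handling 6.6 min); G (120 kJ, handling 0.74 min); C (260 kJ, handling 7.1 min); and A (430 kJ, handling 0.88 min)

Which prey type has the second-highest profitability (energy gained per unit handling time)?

G

In descending order of E/h:
A: 430/0.88 = 489 kJ/min
G: 120/0.74 = 162 kJ/min
F: 590/6.6 = 89.4 kJ/min
C: 260/7.1 = 36.6 kJ/min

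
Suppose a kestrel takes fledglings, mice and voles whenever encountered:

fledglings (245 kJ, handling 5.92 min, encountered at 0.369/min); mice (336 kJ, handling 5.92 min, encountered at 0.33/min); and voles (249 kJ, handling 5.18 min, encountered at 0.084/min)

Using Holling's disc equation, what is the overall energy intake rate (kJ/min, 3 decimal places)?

R = Σλ_iE_i / (1 + Σλ_ih_i)
Numerator: 0.369×245 + 0.33×336 + 0.084×249 = 222.2
Denominator: 1 + 0.369×5.92 + 0.33×5.92 + 0.084×5.18 = 5.573
R = 222.2/5.573 = 39.87 kJ/min

39.870 kJ/min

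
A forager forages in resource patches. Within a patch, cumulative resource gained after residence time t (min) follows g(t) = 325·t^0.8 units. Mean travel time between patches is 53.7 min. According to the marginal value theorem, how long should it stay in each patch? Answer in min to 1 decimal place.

214.8 min

By the marginal value theorem, leave when the instantaneous gain rate g'(t) equals the habitat-wide average g(t)/(T + t).
g'(t) = 0.8·325·t^-0.2. Setting 0.8·325·t^-0.2 = 325·t^0.8/(53.7+t) gives 0.8(53.7+t) = t, so 0.20·t = 0.8×53.7.
t* = 0.8×53.7/0.20 = 214.8 min.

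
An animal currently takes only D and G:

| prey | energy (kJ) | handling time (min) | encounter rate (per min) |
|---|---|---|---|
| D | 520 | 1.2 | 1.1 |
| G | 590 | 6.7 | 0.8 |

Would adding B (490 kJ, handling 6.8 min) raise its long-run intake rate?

No

On D and G alone, R = ΣλE/(1+Σλh) = 1044/7.68 = 135.9 kJ/min.
B: E/h = 490/6.8 = 72.06 kJ/min.
Since 72.06 < R, time spent handling B is better spent searching.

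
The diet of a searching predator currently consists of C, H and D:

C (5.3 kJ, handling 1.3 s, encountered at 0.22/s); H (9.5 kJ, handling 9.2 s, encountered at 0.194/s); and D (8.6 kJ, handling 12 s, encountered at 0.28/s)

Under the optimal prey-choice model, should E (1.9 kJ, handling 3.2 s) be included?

No

On C, H and D alone, R = ΣλE/(1+Σλh) = 5.417/6.431 = 0.8424 kJ/s.
Profitability of E: 1.9/3.2 = 0.5937 kJ/s.
Since 0.5937 < R, time spent handling E is better spent searching.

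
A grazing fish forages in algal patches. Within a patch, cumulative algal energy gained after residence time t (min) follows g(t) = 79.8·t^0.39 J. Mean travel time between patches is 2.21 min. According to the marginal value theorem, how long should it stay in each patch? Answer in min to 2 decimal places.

Optimal t* satisfies g'(t*) = g(t*)/(T + t*).
g'(t) = 0.39·79.8·t^-0.61. Setting 0.39·79.8·t^-0.61 = 79.8·t^0.39/(2.21+t) gives 0.39(2.21+t) = t, so 0.61·t = 0.39×2.21.
t* = 0.39×2.21/0.61 = 1.413 min.

1.41 min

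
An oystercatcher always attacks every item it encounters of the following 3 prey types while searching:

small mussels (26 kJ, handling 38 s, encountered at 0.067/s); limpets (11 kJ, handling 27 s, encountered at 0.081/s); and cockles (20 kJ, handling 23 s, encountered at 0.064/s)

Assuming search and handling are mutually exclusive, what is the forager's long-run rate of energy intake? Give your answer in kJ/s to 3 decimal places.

0.543 kJ/s

R = Σλ_iE_i / (1 + Σλ_ih_i)
Numerator: 0.067×26 + 0.081×11 + 0.064×20 = 3.913
Denominator: 1 + 0.067×38 + 0.081×27 + 0.064×23 = 7.205
R = 3.913/7.205 = 0.5431 kJ/s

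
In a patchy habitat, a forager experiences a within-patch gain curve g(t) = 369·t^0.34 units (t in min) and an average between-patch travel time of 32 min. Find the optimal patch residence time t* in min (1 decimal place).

16.5 min

By the marginal value theorem, leave when the instantaneous gain rate g'(t) equals the habitat-wide average g(t)/(T + t).
g'(t) = 0.34·369·t^-0.66. Setting 0.34·369·t^-0.66 = 369·t^0.34/(32+t) gives 0.34(32+t) = t, so 0.66·t = 0.34×32.
t* = 0.34×32/0.66 = 16.48 min.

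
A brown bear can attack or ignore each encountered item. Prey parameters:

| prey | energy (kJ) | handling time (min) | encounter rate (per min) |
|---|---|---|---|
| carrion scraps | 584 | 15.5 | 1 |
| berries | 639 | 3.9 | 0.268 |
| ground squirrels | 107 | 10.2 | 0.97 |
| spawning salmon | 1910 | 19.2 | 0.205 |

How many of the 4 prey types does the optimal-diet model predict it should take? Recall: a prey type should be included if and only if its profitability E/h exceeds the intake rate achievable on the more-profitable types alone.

E/h in descending order: berries 164, spawning salmon 99.5, carrion scraps 37.7, ground squirrels 10.5 kJ/min. The optimal diet is the largest prefix of this list for which every included type satisfies E_i/h_i > R on the types above it.
Rate on top 1: 83.73. spawning salmon: 99.5 > 83.73 → include.
Rate on top 2: 94.1. carrion scraps: 37.7 < 94.1 → exclude; stop.
Optimal diet: berries, spawning salmon — 2 of 4 types.

2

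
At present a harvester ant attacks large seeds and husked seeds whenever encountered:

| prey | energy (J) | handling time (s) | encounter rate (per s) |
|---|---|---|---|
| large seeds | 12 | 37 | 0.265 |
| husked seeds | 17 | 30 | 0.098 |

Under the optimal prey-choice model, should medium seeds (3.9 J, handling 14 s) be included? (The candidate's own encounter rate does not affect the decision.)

No

Intake rate on the current diet: R = (0.265×12 + 0.098×17) / (1 + 0.265×37 + 0.098×30) = 4.846/13.74 = 0.3526 J/s.
medium seeds: E/h = 3.9/14 = 0.2786 J/s.
Since 0.2786 < R, time spent handling medium seeds is better spent searching.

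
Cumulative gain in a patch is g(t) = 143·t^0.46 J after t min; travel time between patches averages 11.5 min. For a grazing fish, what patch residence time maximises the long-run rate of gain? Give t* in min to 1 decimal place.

Optimal t* satisfies g'(t*) = g(t*)/(T + t*).
g'(t) = 0.46·143·t^-0.54. Setting 0.46·143·t^-0.54 = 143·t^0.46/(11.5+t) gives 0.46(11.5+t) = t, so 0.54·t = 0.46×11.5.
t* = 0.46×11.5/0.54 = 9.796 min.

9.8 min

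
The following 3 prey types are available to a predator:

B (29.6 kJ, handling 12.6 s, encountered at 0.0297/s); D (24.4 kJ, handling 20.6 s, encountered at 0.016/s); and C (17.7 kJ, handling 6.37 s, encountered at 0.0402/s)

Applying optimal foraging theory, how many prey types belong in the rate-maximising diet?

E/h in descending order: C 2.78, B 2.35, D 1.18 kJ/s. The optimal diet is the largest prefix of this list for which every included type satisfies E_i/h_i > R on the types above it.
Rate on top 1: 0.5665. B: 2.35 > 0.5665 → include.
Rate on top 2: 0.9757. D: 1.18 > 0.9757 → include.
Optimal diet: C, B, D — 3 of 3 types.

3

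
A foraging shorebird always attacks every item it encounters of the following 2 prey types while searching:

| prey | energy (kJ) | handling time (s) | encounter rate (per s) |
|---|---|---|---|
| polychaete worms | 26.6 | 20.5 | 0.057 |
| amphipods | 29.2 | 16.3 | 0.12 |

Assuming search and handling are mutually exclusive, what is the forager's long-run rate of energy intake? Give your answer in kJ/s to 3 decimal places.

1.217 kJ/s

Energy encountered per unit search time: 0.057×26.6 + 0.12×29.2 = 5.02 kJ/s.
Handling time per unit search time: 0.057×20.5 + 0.12×16.3 = 3.125.
Rate = 5.02/(1 + 3.125) = 1.217 kJ/s.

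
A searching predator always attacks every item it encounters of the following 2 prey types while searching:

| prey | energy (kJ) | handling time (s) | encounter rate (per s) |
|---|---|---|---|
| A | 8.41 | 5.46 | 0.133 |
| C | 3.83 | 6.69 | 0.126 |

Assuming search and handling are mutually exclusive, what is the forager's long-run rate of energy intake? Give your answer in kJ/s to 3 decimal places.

0.623 kJ/s

R = (0.133×8.41 + 0.126×3.83) / (1 + 0.133×5.46 + 0.126×6.69) = 1.601/2.569 = 0.6232 kJ/s.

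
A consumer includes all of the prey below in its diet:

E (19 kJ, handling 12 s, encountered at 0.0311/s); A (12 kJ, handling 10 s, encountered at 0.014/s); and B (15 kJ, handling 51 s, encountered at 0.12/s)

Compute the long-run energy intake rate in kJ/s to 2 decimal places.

0.34 kJ/s

R = Σλ_iE_i / (1 + Σλ_ih_i)
Numerator: 0.0311×19 + 0.014×12 + 0.12×15 = 2.559
Denominator: 1 + 0.0311×12 + 0.014×10 + 0.12×51 = 7.633
R = 2.559/7.633 = 0.3352 kJ/s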